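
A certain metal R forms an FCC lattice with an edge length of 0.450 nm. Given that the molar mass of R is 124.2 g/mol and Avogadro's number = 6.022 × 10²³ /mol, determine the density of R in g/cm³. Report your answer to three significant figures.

An FCC unit cell contains Z = 4 atoms.
Cell volume: a³ = (0.450 nm)³ = (4.500 × 10^-8 cm)³ = 9.112 × 10^-23 cm³.
ρ = Z·M/(N_A·a³) = 4 × 124.2 / (6.022 × 10²³ × 9.112 × 10^-23) = 9.053 g/cm³.

9.05 g/cm³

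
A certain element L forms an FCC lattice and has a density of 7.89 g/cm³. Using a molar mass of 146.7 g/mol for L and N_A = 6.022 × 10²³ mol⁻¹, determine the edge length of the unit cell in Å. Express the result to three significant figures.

4.98 Å

With Z = 4 atoms per FCC cell, a³ = Z·M/(N_A·ρ) = 4 × 146.7 / (6.022 × 10²³ × 7.890 g/cm³) = 1.235 × 10^-22 cm³.
a = (1.235 × 10^-22)^(1/3) = 4.980 × 10^-8 cm = 4.98 Å.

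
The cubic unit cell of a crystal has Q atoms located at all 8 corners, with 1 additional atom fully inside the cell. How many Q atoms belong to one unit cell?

2

Corner atoms are shared by 8 cells (1/8 each), interior atoms are unshared.
Net atoms = 8 × 1/8 + 1 = 1 + 1 = 2.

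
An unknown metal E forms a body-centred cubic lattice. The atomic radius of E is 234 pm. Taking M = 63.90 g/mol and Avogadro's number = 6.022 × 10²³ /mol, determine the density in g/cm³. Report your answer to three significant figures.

1.34 g/cm³

In a BCC lattice, atoms touch along the body diagonal, so √3·a = 4r, giving a = 540.4 pm = 5.404 × 10^-8 cm.
With Z = 2, ρ = Z·M/(N_A·a³) = 2 × 63.90 / (6.022 × 10²³ × 1.578 × 10^-22) = 1.345 g/cm³.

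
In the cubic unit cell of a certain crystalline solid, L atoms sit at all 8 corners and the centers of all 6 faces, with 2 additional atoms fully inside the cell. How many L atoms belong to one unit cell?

6

Corner atoms are shared by 8 cells (1/8 each), face atoms by 2 (1/2 each), interior atoms are unshared.
Net atoms = 8 × 1/8 + 6 × 1/2 + 2 = 1 + 3 + 2 = 6.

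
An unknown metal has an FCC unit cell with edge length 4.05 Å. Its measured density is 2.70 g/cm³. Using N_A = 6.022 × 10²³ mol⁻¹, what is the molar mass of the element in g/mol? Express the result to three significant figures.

An FCC cell has Z = 4 atoms; a = 4.050 × 10^-8 cm.
M = ρ·N_A·a³/Z = 2.70 × 6.022 × 10²³ × 6.643 × 10^-23 / 4 = 27.0 g/mol.

27.0 g/mol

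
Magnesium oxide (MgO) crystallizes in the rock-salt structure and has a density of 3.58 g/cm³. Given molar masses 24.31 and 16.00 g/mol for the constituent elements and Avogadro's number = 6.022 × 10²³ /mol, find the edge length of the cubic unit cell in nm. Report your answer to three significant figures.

0.421 nm

M(MgO) = 40.31 g/mol; Z = 4 formula units per cell.
a³ = Z·M/(N_A·ρ) = 4 × 40.31 / (6.022 × 10²³ × 3.58) = 7.479 × 10^-23 cm³, so a = 4.213 × 10^-8 cm = 0.421 nm.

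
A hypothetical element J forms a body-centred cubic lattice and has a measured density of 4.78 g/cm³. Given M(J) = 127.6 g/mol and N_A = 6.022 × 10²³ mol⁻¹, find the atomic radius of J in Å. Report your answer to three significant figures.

For a BCC cell (Z = 2), a³ = Z·M/(N_A·ρ) = 2 × 127.6 / (6.022 × 10²³ × 4.780) = 8.866 × 10^-23 cm³, so a = 4.459 × 10^-8 cm = 4.459 Å.
Atoms touch along the body diagonal, so √3·a = 4r, so r = 0.4330 × a = 1.93 Å.

1.93 Å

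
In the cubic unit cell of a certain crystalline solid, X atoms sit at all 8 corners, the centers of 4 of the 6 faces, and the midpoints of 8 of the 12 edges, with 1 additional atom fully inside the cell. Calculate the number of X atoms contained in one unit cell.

6

Corner atoms are shared by 8 cells (1/8 each), face atoms by 2 (1/2 each), edge atoms by 4 (1/4 each), interior atoms are unshared.
Net atoms = 8 × 1/8 + 4 × 1/2 + 8 × 1/4 + 1 = 1 + 2 + 2 + 1 = 6.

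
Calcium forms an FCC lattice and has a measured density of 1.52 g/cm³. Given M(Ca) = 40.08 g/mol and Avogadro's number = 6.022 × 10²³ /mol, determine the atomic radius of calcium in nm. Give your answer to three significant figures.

For an FCC cell (Z = 4), a³ = Z·M/(N_A·ρ) = 4 × 40.08 / (6.022 × 10²³ × 1.520) = 1.751 × 10^-22 cm³, so a = 5.595 × 10^-8 cm = 0.5595 nm.
Atoms touch along the face diagonal, so √2·a = 4r, so r = 0.3536 × a = 0.198 nm.

0.198 nm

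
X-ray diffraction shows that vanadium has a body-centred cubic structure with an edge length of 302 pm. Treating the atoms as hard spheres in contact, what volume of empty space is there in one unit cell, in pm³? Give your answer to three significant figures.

In a BCC lattice atoms touch along the body diagonal, so √3·a = 4r, so r = 0.4330a = 130.8 pm.
V_cell = a³ = 2.754 × 10^7 pm³; V_atoms = 2 × (4/3)πr³ = 1.873 × 10^7 pm³.
Empty space = 2.754 × 10^7 − 1.873 × 10^7 = 8.81 × 10^6 pm³.

8.81 × 10^6 pm³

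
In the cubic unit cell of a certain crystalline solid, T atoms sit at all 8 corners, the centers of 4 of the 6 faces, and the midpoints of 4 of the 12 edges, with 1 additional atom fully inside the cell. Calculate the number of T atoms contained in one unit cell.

5

Corner atoms are shared by 8 cells (1/8 each), face atoms by 2 (1/2 each), edge atoms by 4 (1/4 each), interior atoms are unshared.
Net atoms = 8 × 1/8 + 4 × 1/2 + 4 × 1/4 + 1 = 1 + 2 + 1 + 1 = 5.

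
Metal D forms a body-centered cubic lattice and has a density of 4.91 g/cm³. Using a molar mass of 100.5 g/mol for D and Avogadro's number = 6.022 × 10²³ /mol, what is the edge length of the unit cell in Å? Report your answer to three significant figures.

With Z = 2 atoms per BCC cell, a³ = Z·M/(N_A·ρ) = 2 × 100.5 / (6.022 × 10²³ × 4.910 g/cm³) = 6.798 × 10^-23 cm³.
a = (6.798 × 10^-23)^(1/3) = 4.081 × 10^-8 cm = 4.08 Å.

4.08 Å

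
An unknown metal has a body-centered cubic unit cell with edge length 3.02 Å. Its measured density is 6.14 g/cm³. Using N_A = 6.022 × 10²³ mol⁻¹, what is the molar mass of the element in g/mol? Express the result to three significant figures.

A BCC cell has Z = 2 atoms; a = 3.020 × 10^-8 cm.
M = ρ·N_A·a³/Z = 6.14 × 6.022 × 10²³ × 2.754 × 10^-23 / 2 = 50.9 g/mol.

50.9 g/mol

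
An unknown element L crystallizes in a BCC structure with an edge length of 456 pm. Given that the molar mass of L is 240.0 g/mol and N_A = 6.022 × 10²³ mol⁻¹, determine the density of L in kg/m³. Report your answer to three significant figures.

A BCC unit cell contains Z = 2 atoms.
Cell volume: a³ = (456 pm)³ = (4.560 × 10^-8 cm)³ = 9.482 × 10^-23 cm³.
ρ = Z·M/(N_A·a³) = 2 × 240.0 / (6.022 × 10²³ × 9.482 × 10^-23) = 8.406 g/cm³ = 8410 kg/m³.

8410 kg/m³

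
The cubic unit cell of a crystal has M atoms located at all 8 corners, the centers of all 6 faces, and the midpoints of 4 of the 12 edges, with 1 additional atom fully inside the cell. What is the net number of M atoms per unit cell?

6

Corner atoms are shared by 8 cells (1/8 each), face atoms by 2 (1/2 each), edge atoms by 4 (1/4 each), interior atoms are unshared.
Net atoms = 8 × 1/8 + 6 × 1/2 + 4 × 1/4 + 1 = 1 + 3 + 1 + 1 = 6.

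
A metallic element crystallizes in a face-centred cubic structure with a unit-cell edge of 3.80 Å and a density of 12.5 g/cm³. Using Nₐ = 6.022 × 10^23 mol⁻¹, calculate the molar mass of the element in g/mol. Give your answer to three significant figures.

An FCC cell has Z = 4 atoms; a = 3.800 × 10^-8 cm.
M = ρ·N_A·a³/Z = 12.5 × 6.022 × 10²³ × 5.487 × 10^-23 / 4 = 103 g/mol.

103 g/mol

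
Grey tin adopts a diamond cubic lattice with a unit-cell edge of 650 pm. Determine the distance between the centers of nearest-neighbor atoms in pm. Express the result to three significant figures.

281 pm

In a diamond cubic structure, nearest neighbors lie along the body diagonal with √3·a = 8r; the nearest-neighbor distance equals 2r = 0.4330·a.
d = 0.4330 × 650 = 281 pm.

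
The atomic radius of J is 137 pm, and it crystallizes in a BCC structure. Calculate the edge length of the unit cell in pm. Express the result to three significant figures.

In a BCC lattice, atoms touch along the body diagonal, so √3·a = 4r.
a = 4r/√3 = 4 × 137 / 1.7321 = 316 pm.

316 pm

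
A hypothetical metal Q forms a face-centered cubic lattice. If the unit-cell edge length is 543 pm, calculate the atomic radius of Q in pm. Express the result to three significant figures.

In an FCC lattice, atoms touch along the face diagonal, so √2·a = 4r.
r = √2·a/4 = 1.4142 × 543 / 4 = 192 pm.

192 pm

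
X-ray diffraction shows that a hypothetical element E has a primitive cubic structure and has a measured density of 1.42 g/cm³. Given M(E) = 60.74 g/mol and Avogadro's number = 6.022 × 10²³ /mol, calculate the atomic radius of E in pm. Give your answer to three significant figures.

For a simple cubic cell (Z = 1), a³ = Z·M/(N_A·ρ) = 1 × 60.74 / (6.022 × 10²³ × 1.420) = 7.103 × 10^-23 cm³, so a = 4.141 × 10^-8 cm = 414.1 pm.
Atoms touch along the cell edge, so a = 2r, so r = 0.5000 × a = 207 pm.

207 pm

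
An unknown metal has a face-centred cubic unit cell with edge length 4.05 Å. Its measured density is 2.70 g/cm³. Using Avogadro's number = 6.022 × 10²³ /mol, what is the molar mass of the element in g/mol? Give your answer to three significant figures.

27.0 g/mol

An FCC cell has Z = 4 atoms; a = 4.050 × 10^-8 cm.
M = ρ·N_A·a³/Z = 2.70 × 6.022 × 10²³ × 6.643 × 10^-23 / 4 = 27.0 g/mol.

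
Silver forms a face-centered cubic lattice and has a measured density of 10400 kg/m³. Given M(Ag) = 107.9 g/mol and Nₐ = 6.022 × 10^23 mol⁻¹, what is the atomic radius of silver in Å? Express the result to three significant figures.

For an FCC cell (Z = 4), a³ = Z·M/(N_A·ρ) = 4 × 107.9 / (6.022 × 10²³ × 10.40) = 6.891 × 10^-23 cm³, so a = 4.100 × 10^-8 cm = 4.100 Å.
Atoms touch along the face diagonal, so √2·a = 4r, so r = 0.3536 × a = 1.45 Å.

1.45 Å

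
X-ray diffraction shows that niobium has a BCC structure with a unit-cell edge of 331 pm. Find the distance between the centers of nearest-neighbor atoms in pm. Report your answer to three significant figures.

In a BCC structure, atoms touch along the body diagonal, so √3·a = 4r; the nearest-neighbor distance equals 2r = 0.8660·a.
d = 0.8660 × 331 = 287 pm.

287 pm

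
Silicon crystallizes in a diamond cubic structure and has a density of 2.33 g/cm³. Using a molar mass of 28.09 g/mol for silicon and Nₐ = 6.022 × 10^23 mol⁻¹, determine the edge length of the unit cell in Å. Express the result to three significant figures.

With Z = 8 atoms per diamond cubic cell, a³ = Z·M/(N_A·ρ) = 8 × 28.09 / (6.022 × 10²³ × 2.330 g/cm³) = 1.602 × 10^-22 cm³.
a = (1.602 × 10^-22)^(1/3) = 5.431 × 10^-8 cm = 5.43 Å.

5.43 Å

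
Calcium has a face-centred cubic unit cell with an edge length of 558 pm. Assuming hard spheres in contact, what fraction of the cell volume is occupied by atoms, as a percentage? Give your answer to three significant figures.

74.0%

In an FCC lattice atoms touch along the face diagonal, so √2·a = 4r, so r = 0.3536a = 197.3 pm.
Packing fraction = Z·(4/3)πr³ / a³ = 4 × (4/3)π × (197.3)³ / (558)³ = 0.7405 = 74.0%.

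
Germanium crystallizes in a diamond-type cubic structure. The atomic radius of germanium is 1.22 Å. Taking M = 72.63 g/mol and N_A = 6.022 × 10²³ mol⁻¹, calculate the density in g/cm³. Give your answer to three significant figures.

In a diamond cubic lattice, nearest neighbors lie along the body diagonal with √3·a = 8r, giving a = 5.635 Å = 5.635 × 10^-8 cm.
With Z = 8, ρ = Z·M/(N_A·a³) = 8 × 72.63 / (6.022 × 10²³ × 1.789 × 10^-22) = 5.393 g/cm³.

5.39 g/cm³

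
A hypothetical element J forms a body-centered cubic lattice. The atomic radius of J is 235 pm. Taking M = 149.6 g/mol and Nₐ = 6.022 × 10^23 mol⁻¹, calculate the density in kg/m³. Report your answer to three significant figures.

In a BCC lattice, atoms touch along the body diagonal, so √3·a = 4r, giving a = 542.7 pm = 5.427 × 10^-8 cm.
With Z = 2, ρ = Z·M/(N_A·a³) = 2 × 149.6 / (6.022 × 10²³ × 1.598 × 10^-22) = 3.108 g/cm³ = 3110 kg/m³.

3110 kg/m³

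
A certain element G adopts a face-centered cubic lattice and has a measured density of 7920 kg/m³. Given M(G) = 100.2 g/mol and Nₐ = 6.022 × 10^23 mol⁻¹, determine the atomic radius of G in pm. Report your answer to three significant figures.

155 pm

For an FCC cell (Z = 4), a³ = Z·M/(N_A·ρ) = 4 × 100.2 / (6.022 × 10²³ × 7.920) = 8.404 × 10^-23 cm³, so a = 4.380 × 10^-8 cm = 438.0 pm.
Atoms touch along the face diagonal, so √2·a = 4r, so r = 0.3536 × a = 155 pm.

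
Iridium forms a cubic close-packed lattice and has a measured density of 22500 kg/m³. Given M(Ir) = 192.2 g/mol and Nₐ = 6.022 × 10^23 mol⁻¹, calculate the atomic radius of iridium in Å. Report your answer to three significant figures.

1.36 Å

For an FCC cell (Z = 4), a³ = Z·M/(N_A·ρ) = 4 × 192.2 / (6.022 × 10²³ × 22.50) = 5.674 × 10^-23 cm³, so a = 3.843 × 10^-8 cm = 3.843 Å.
Atoms touch along the face diagonal, so √2·a = 4r, so r = 0.3536 × a = 1.36 Å.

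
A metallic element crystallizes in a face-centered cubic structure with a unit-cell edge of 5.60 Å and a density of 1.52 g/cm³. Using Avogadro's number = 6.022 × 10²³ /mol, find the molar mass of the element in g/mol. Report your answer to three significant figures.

40.2 g/mol

An FCC cell has Z = 4 atoms; a = 5.600 × 10^-8 cm.
M = ρ·N_A·a³/Z = 1.52 × 6.022 × 10²³ × 1.756 × 10^-22 / 4 = 40.2 g/mol.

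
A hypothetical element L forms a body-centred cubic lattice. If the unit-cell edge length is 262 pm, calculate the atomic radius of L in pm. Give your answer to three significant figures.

113 pm

In a BCC lattice, atoms touch along the body diagonal, so √3·a = 4r.
r = √3·a/4 = 1.7321 × 262 / 4 = 113 pm.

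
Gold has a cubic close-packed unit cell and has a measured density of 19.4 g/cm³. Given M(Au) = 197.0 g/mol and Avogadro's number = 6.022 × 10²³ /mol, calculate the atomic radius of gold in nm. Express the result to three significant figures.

For an FCC cell (Z = 4), a³ = Z·M/(N_A·ρ) = 4 × 197.0 / (6.022 × 10²³ × 19.40) = 6.745 × 10^-23 cm³, so a = 4.071 × 10^-8 cm = 0.4071 nm.
Atoms touch along the face diagonal, so √2·a = 4r, so r = 0.3536 × a = 0.144 nm.

0.144 nm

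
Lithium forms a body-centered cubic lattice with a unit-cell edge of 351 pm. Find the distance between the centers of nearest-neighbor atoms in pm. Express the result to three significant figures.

In a BCC structure, atoms touch along the body diagonal, so √3·a = 4r; the nearest-neighbor distance equals 2r = 0.8660·a.
d = 0.8660 × 351 = 304 pm.

304 pm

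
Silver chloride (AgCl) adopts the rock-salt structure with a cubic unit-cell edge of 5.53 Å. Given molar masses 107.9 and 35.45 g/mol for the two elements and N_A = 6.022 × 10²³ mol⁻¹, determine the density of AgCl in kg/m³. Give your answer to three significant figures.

5630 kg/m³

The rock-salt structure contains Z = 4 formula units per cell; M(AgCl) = 107.9 + 35.45 = 143.35 g/mol.
a³ = (5.530 × 10^-8 cm)³ = 1.691 × 10^-22 cm³.
ρ = 4 × 143.35 / (6.022 × 10²³ × 1.691 × 10^-22) = 5.630 g/cm³ = 5630 kg/m³.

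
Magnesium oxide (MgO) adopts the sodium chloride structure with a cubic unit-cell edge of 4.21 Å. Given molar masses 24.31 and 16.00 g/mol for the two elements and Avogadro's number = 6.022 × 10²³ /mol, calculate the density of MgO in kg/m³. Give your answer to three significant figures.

3590 kg/m³

The sodium chloride structure contains Z = 4 formula units per cell; M(MgO) = 24.31 + 16.00 = 40.31 g/mol.
a³ = (4.210 × 10^-8 cm)³ = 7.462 × 10^-23 cm³.
ρ = 4 × 40.31 / (6.022 × 10²³ × 7.462 × 10^-23) = 3.588 g/cm³ = 3590 kg/m³.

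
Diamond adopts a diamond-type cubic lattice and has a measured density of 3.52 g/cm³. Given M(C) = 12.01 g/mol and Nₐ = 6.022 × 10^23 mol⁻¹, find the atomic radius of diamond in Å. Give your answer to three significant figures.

For a diamond cubic cell (Z = 8), a³ = Z·M/(N_A·ρ) = 8 × 12.01 / (6.022 × 10²³ × 3.520) = 4.533 × 10^-23 cm³, so a = 3.565 × 10^-8 cm = 3.565 Å.
Nearest neighbors lie along the body diagonal with √3·a = 8r, so r = 0.2165 × a = 0.772 Å.

0.772 Å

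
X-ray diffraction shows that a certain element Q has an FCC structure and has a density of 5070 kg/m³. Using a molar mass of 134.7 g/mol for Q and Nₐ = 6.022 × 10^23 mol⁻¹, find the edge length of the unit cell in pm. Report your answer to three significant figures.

561 pm

With Z = 4 atoms per FCC cell, a³ = Z·M/(N_A·ρ) = 4 × 134.7 / (6.022 × 10²³ × 5.070 g/cm³) = 1.765 × 10^-22 cm³.
a = (1.765 × 10^-22)^(1/3) = 5.609 × 10^-8 cm = 561 pm.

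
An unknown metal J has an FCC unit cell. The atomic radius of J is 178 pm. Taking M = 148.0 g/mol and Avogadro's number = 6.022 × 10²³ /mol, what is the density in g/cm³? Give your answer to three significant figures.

7.70 g/cm³

In an FCC lattice, atoms touch along the face diagonal, so √2·a = 4r, giving a = 503.5 pm = 5.035 × 10^-8 cm.
With Z = 4, ρ = Z·M/(N_A·a³) = 4 × 148.0 / (6.022 × 10²³ × 1.276 × 10^-22) = 7.703 g/cm³.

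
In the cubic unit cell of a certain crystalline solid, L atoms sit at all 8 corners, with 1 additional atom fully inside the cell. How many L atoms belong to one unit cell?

Corner atoms are shared by 8 cells (1/8 each), interior atoms are unshared.
Net atoms = 8 × 1/8 + 1 = 1 + 1 = 2.

2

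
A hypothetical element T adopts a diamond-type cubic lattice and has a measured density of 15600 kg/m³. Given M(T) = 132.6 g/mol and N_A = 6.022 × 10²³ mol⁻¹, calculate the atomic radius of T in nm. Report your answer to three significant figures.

For a diamond cubic cell (Z = 8), a³ = Z·M/(N_A·ρ) = 8 × 132.6 / (6.022 × 10²³ × 15.60) = 1.129 × 10^-22 cm³, so a = 4.833 × 10^-8 cm = 0.4833 nm.
Nearest neighbors lie along the body diagonal with √3·a = 8r, so r = 0.2165 × a = 0.105 nm.

0.105 nm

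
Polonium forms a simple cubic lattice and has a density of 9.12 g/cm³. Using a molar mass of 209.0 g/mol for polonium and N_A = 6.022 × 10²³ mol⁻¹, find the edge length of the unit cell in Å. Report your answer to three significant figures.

With Z = 1 atom per simple cubic cell, a³ = Z·M/(N_A·ρ) = 1 × 209.0 / (6.022 × 10²³ × 9.120 g/cm³) = 3.805 × 10^-23 cm³.
a = (3.805 × 10^-23)^(1/3) = 3.364 × 10^-8 cm = 3.36 Å.

3.36 Å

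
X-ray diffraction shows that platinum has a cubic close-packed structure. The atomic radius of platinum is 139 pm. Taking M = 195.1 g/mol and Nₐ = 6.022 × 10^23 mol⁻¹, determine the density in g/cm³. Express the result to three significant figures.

21.3 g/cm³

In an FCC lattice, atoms touch along the face diagonal, so √2·a = 4r, giving a = 393.2 pm = 3.932 × 10^-8 cm.
With Z = 4, ρ = Z·M/(N_A·a³) = 4 × 195.1 / (6.022 × 10²³ × 6.077 × 10^-23) = 21.33 g/cm³.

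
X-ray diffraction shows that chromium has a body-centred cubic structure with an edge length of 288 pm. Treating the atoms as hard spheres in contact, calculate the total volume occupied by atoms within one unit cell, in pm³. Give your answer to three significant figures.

In a BCC lattice atoms touch along the body diagonal, so √3·a = 4r, so r = 0.4330a = 124.7 pm.
V_atoms = Z × (4/3)πr³ = 2 × (4/3)π × (124.7)³ = 1.62 × 10^7 pm³.

1.62 × 10^7 pm³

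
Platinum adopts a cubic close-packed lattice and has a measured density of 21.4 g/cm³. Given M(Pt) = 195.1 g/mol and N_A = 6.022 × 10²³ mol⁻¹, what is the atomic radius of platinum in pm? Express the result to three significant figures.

For an FCC cell (Z = 4), a³ = Z·M/(N_A·ρ) = 4 × 195.1 / (6.022 × 10²³ × 21.40) = 6.056 × 10^-23 cm³, so a = 3.927 × 10^-8 cm = 392.7 pm.
Atoms touch along the face diagonal, so √2·a = 4r, so r = 0.3536 × a = 139 pm.

139 pm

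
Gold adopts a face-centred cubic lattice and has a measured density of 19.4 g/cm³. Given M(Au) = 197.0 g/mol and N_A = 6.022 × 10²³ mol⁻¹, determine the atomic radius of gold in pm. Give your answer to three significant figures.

144 pm

For an FCC cell (Z = 4), a³ = Z·M/(N_A·ρ) = 4 × 197.0 / (6.022 × 10²³ × 19.40) = 6.745 × 10^-23 cm³, so a = 4.071 × 10^-8 cm = 407.1 pm.
Atoms touch along the face diagonal, so √2·a = 4r, so r = 0.3536 × a = 144 pm.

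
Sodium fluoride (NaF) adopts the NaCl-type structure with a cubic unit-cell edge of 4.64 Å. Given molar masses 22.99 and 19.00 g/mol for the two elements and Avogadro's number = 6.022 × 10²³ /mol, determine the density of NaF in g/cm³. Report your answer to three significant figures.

2.79 g/cm³

The NaCl-type structure contains Z = 4 formula units per cell; M(NaF) = 22.99 + 19.00 = 41.99 g/mol.
a³ = (4.640 × 10^-8 cm)³ = 9.990 × 10^-23 cm³.
ρ = 4 × 41.99 / (6.022 × 10²³ × 9.990 × 10^-23) = 2.792 g/cm³.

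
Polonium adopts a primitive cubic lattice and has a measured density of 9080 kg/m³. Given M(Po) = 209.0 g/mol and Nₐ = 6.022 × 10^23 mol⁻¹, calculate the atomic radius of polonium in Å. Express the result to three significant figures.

For a simple cubic cell (Z = 1), a³ = Z·M/(N_A·ρ) = 1 × 209.0 / (6.022 × 10²³ × 9.080) = 3.822 × 10^-23 cm³, so a = 3.369 × 10^-8 cm = 3.369 Å.
Atoms touch along the cell edge, so a = 2r, so r = 0.5000 × a = 1.68 Å.

1.68 Å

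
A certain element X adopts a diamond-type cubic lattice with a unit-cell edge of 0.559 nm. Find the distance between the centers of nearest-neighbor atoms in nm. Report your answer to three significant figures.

0.242 nm

In a diamond cubic structure, nearest neighbors lie along the body diagonal with √3·a = 8r; the nearest-neighbor distance equals 2r = 0.4330·a.
d = 0.4330 × 0.559 = 0.242 nm.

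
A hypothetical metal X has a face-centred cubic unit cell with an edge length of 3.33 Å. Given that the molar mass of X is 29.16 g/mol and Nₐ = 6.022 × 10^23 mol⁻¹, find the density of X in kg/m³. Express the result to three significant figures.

An FCC unit cell contains Z = 4 atoms.
Cell volume: a³ = (3.33 Å)³ = (3.330 × 10^-8 cm)³ = 3.693 × 10^-23 cm³.
ρ = Z·M/(N_A·a³) = 4 × 29.16 / (6.022 × 10²³ × 3.693 × 10^-23) = 5.245 g/cm³ = 5250 kg/m³.

5250 kg/m³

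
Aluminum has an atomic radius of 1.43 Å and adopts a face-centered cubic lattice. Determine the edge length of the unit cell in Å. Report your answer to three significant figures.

4.04 Å

In an FCC lattice, atoms touch along the face diagonal, so √2·a = 4r.
a = 4r/√2 = 4 × 1.43 / 1.4142 = 4.04 Å.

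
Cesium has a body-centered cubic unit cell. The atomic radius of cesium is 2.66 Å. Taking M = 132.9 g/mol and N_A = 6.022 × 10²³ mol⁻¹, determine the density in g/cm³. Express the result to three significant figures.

1.90 g/cm³

In a BCC lattice, atoms touch along the body diagonal, so √3·a = 4r, giving a = 6.143 Å = 6.143 × 10^-8 cm.
With Z = 2, ρ = Z·M/(N_A·a³) = 2 × 132.9 / (6.022 × 10²³ × 2.318 × 10^-22) = 1.904 g/cm³.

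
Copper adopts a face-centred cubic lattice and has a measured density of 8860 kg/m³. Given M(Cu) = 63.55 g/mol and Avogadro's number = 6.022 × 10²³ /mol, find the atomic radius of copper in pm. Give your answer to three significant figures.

For an FCC cell (Z = 4), a³ = Z·M/(N_A·ρ) = 4 × 63.55 / (6.022 × 10²³ × 8.860) = 4.764 × 10^-23 cm³, so a = 3.625 × 10^-8 cm = 362.5 pm.
Atoms touch along the face diagonal, so √2·a = 4r, so r = 0.3536 × a = 128 pm.

128 pm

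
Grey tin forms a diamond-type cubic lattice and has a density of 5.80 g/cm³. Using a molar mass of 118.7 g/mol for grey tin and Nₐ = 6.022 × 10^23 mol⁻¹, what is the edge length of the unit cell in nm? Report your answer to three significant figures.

With Z = 8 atoms per diamond cubic cell, a³ = Z·M/(N_A·ρ) = 8 × 118.7 / (6.022 × 10²³ × 5.800 g/cm³) = 2.719 × 10^-22 cm³.
a = (2.719 × 10^-22)^(1/3) = 6.478 × 10^-8 cm = 0.648 nm.

0.648 nm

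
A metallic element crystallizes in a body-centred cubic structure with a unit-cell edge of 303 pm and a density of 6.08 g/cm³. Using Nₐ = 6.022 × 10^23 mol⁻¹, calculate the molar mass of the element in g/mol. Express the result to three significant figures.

50.9 g/mol

A BCC cell has Z = 2 atoms; a = 3.030 × 10^-8 cm.
M = ρ·N_A·a³/Z = 6.08 × 6.022 × 10²³ × 2.782 × 10^-23 / 2 = 50.9 g/mol.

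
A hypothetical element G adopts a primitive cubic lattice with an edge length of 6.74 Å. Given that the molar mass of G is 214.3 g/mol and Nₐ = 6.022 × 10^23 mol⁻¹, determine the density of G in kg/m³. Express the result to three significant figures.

A simple cubic unit cell contains Z = 1 atom.
Cell volume: a³ = (6.74 Å)³ = (6.740 × 10^-8 cm)³ = 3.062 × 10^-22 cm³.
ρ = Z·M/(N_A·a³) = 1 × 214.3 / (6.022 × 10²³ × 3.062 × 10^-22) = 1.162 g/cm³ = 1160 kg/m³.

1160 kg/m³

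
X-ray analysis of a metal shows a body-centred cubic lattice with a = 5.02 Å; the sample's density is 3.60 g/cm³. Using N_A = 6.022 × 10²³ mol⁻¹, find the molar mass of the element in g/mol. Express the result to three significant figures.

A BCC cell has Z = 2 atoms; a = 5.020 × 10^-8 cm.
M = ρ·N_A·a³/Z = 3.60 × 6.022 × 10²³ × 1.265 × 10^-22 / 2 = 137 g/mol.

137 g/mol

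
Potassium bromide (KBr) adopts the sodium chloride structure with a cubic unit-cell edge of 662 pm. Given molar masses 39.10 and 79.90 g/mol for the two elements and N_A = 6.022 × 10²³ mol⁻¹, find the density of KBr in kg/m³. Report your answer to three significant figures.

The sodium chloride structure contains Z = 4 formula units per cell; M(KBr) = 39.10 + 79.90 = 119.0 g/mol.
a³ = (6.620 × 10^-8 cm)³ = 2.901 × 10^-22 cm³.
ρ = 4 × 119.0 / (6.022 × 10²³ × 2.901 × 10^-22) = 2.725 g/cm³ = 2720 kg/m³.

2720 kg/m³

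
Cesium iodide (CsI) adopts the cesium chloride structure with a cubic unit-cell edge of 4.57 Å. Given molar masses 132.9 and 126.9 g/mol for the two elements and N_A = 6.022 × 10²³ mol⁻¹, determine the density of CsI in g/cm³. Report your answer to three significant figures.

The cesium chloride structure contains Z = 1 formula unit per cell; M(CsI) = 132.9 + 126.9 = 259.8 g/mol.
a³ = (4.570 × 10^-8 cm)³ = 9.544 × 10^-23 cm³.
ρ = 1 × 259.8 / (6.022 × 10²³ × 9.544 × 10^-23) = 4.520 g/cm³.

4.52 g/cm³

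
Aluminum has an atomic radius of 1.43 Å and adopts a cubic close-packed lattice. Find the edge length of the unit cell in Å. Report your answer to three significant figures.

In an FCC lattice, atoms touch along the face diagonal, so √2·a = 4r.
a = 4r/√2 = 4 × 1.43 / 1.4142 = 4.04 Å.

4.04 Å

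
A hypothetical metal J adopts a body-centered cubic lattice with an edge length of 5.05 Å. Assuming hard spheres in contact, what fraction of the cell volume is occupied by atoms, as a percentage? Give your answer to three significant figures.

68.0%

In a BCC lattice atoms touch along the body diagonal, so √3·a = 4r, so r = 0.4330a = 2.187 Å.
Packing fraction = Z·(4/3)πr³ / a³ = 2 × (4/3)π × (2.187)³ / (5.05)³ = 0.6802 = 68.0%.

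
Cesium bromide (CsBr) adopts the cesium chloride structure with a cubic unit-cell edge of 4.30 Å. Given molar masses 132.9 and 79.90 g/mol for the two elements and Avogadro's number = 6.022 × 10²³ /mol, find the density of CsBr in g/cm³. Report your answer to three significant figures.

The cesium chloride structure contains Z = 1 formula unit per cell; M(CsBr) = 132.9 + 79.90 = 212.8 g/mol.
a³ = (4.300 × 10^-8 cm)³ = 7.951 × 10^-23 cm³.
ρ = 1 × 212.8 / (6.022 × 10²³ × 7.951 × 10^-23) = 4.445 g/cm³.

4.44 g/cm³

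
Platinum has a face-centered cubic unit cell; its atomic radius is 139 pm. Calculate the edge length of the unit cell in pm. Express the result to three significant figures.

393 pm

In an FCC lattice, atoms touch along the face diagonal, so √2·a = 4r.
a = 4r/√2 = 4 × 139 / 1.4142 = 393 pm.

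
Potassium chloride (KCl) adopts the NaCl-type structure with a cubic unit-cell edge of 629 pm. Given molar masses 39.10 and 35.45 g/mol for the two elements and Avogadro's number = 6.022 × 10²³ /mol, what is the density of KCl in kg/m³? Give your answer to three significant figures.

The NaCl-type structure contains Z = 4 formula units per cell; M(KCl) = 39.10 + 35.45 = 74.55 g/mol.
a³ = (6.290 × 10^-8 cm)³ = 2.489 × 10^-22 cm³.
ρ = 4 × 74.55 / (6.022 × 10²³ × 2.489 × 10^-22) = 1.990 g/cm³ = 1990 kg/m³.

1990 kg/m³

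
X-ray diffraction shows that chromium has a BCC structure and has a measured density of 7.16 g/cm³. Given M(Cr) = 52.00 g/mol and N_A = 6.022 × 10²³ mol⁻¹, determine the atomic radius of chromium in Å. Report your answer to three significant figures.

For a BCC cell (Z = 2), a³ = Z·M/(N_A·ρ) = 2 × 52.00 / (6.022 × 10²³ × 7.160) = 2.412 × 10^-23 cm³, so a = 2.889 × 10^-8 cm = 2.889 Å.
Atoms touch along the body diagonal, so √3·a = 4r, so r = 0.4330 × a = 1.25 Å.

1.25 Å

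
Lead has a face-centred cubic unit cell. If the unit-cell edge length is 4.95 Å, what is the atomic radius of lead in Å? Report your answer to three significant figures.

1.75 Å

In an FCC lattice, atoms touch along the face diagonal, so √2·a = 4r.
r = √2·a/4 = 1.4142 × 4.95 / 4 = 1.75 Å.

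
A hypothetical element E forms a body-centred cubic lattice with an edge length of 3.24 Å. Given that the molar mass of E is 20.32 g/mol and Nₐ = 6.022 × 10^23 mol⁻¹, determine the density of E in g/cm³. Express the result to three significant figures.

1.98 g/cm³

A BCC unit cell contains Z = 2 atoms.
Cell volume: a³ = (3.24 Å)³ = (3.240 × 10^-8 cm)³ = 3.401 × 10^-23 cm³.
ρ = Z·M/(N_A·a³) = 2 × 20.32 / (6.022 × 10²³ × 3.401 × 10^-23) = 1.984 g/cm³.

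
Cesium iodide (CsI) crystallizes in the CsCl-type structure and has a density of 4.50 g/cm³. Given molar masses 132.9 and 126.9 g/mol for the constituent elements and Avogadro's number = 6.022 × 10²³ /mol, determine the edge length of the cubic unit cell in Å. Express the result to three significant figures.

M(CsI) = 259.8 g/mol; Z = 1 formula unit per cell.
a³ = Z·M/(N_A·ρ) = 1 × 259.8 / (6.022 × 10²³ × 4.50) = 9.587 × 10^-23 cm³, so a = 4.577 × 10^-8 cm = 4.58 Å.

4.58 Å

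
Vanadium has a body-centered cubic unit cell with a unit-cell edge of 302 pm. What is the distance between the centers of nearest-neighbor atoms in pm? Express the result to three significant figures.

262 pm

In a BCC structure, atoms touch along the body diagonal, so √3·a = 4r; the nearest-neighbor distance equals 2r = 0.8660·a.
d = 0.8660 × 302 = 262 pm.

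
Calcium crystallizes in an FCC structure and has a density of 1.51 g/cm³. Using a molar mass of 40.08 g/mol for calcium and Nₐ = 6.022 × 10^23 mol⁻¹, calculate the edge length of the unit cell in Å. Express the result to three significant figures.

With Z = 4 atoms per FCC cell, a³ = Z·M/(N_A·ρ) = 4 × 40.08 / (6.022 × 10²³ × 1.510 g/cm³) = 1.763 × 10^-22 cm³.
a = (1.763 × 10^-22)^(1/3) = 5.607 × 10^-8 cm = 5.61 Å.

5.61 Å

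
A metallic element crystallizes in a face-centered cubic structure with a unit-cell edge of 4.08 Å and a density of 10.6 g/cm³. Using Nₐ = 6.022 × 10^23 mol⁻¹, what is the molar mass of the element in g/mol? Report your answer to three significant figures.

108 g/mol

An FCC cell has Z = 4 atoms; a = 4.080 × 10^-8 cm.
M = ρ·N_A·a³/Z = 10.6 × 6.022 × 10²³ × 6.792 × 10^-23 / 4 = 108 g/mol.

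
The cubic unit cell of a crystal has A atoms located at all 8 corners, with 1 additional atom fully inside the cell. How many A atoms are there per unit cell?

2

Corner atoms are shared by 8 cells (1/8 each), interior atoms are unshared.
Net atoms = 8 × 1/8 + 1 = 1 + 1 = 2.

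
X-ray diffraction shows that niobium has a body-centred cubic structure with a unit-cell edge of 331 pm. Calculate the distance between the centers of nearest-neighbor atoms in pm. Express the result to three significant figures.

287 pm

In a BCC structure, atoms touch along the body diagonal, so √3·a = 4r; the nearest-neighbor distance equals 2r = 0.8660·a.
d = 0.8660 × 331 = 287 pm.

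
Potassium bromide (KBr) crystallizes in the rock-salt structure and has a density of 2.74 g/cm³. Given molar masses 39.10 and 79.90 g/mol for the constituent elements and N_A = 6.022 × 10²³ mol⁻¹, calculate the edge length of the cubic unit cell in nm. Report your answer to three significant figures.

M(KBr) = 119.0 g/mol; Z = 4 formula units per cell.
a³ = Z·M/(N_A·ρ) = 4 × 119.0 / (6.022 × 10²³ × 2.74) = 2.885 × 10^-22 cm³, so a = 6.608 × 10^-8 cm = 0.661 nm.

0.661 nm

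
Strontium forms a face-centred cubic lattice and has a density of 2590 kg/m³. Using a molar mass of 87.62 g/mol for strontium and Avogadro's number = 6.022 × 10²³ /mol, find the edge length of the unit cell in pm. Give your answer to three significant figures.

With Z = 4 atoms per FCC cell, a³ = Z·M/(N_A·ρ) = 4 × 87.62 / (6.022 × 10²³ × 2.590 g/cm³) = 2.247 × 10^-22 cm³.
a = (2.247 × 10^-22)^(1/3) = 6.080 × 10^-8 cm = 608 pm.

608 pm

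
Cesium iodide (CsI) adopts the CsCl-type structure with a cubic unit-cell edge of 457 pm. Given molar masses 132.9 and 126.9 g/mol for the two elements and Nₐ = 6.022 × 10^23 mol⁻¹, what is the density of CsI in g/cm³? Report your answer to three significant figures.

The CsCl-type structure contains Z = 1 formula unit per cell; M(CsI) = 132.9 + 126.9 = 259.8 g/mol.
a³ = (4.570 × 10^-8 cm)³ = 9.544 × 10^-23 cm³.
ρ = 1 × 259.8 / (6.022 × 10²³ × 9.544 × 10^-23) = 4.520 g/cm³.

4.52 g/cm³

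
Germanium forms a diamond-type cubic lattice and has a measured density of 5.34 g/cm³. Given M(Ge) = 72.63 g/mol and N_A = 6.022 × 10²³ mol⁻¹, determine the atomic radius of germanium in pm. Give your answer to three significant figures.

For a diamond cubic cell (Z = 8), a³ = Z·M/(N_A·ρ) = 8 × 72.63 / (6.022 × 10²³ × 5.340) = 1.807 × 10^-22 cm³, so a = 5.653 × 10^-8 cm = 565.3 pm.
Nearest neighbors lie along the body diagonal with √3·a = 8r, so r = 0.2165 × a = 122 pm.

122 pm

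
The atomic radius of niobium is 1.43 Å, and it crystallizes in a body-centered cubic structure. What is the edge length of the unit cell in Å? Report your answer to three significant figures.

In a BCC lattice, atoms touch along the body diagonal, so √3·a = 4r.
a = 4r/√3 = 4 × 1.43 / 1.7321 = 3.30 Å.

3.30 Å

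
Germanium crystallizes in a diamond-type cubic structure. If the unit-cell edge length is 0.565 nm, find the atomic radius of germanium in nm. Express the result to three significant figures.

0.122 nm

In a diamond cubic lattice, nearest neighbors lie along the body diagonal with √3·a = 8r.
r = √3·a/8 = 1.7321 × 0.565 / 8 = 0.122 nm.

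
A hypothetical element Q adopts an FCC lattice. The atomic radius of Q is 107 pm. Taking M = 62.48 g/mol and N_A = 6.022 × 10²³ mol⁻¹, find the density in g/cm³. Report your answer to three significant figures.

15.0 g/cm³

In an FCC lattice, atoms touch along the face diagonal, so √2·a = 4r, giving a = 302.6 pm = 3.026 × 10^-8 cm.
With Z = 4, ρ = Z·M/(N_A·a³) = 4 × 62.48 / (6.022 × 10²³ × 2.772 × 10^-23) = 14.97 g/cm³.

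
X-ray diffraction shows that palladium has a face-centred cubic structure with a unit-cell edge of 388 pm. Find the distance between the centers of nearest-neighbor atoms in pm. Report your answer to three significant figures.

274 pm

In an FCC structure, atoms touch along the face diagonal, so √2·a = 4r; the nearest-neighbor distance equals 2r = 0.7071·a.
d = 0.7071 × 388 = 274 pm.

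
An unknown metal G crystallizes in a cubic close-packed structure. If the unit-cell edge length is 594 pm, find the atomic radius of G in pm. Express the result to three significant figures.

In an FCC lattice, atoms touch along the face diagonal, so √2·a = 4r.
r = √2·a/4 = 1.4142 × 594 / 4 = 210 pm.

210 pm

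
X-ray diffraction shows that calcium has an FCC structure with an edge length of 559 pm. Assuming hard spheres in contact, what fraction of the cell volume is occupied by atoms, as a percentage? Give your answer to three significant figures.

In an FCC lattice atoms touch along the face diagonal, so √2·a = 4r, so r = 0.3536a = 197.6 pm.
Packing fraction = Z·(4/3)πr³ / a³ = 4 × (4/3)π × (197.6)³ / (559)³ = 0.7405 = 74.0%.

74.0%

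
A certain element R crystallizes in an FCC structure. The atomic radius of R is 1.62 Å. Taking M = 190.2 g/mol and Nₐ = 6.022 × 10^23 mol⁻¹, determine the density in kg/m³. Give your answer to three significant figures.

In an FCC lattice, atoms touch along the face diagonal, so √2·a = 4r, giving a = 4.582 Å = 4.582 × 10^-8 cm.
With Z = 4, ρ = Z·M/(N_A·a³) = 4 × 190.2 / (6.022 × 10²³ × 9.620 × 10^-23) = 13.13 g/cm³ = 13100 kg/m³.

13100 kg/m³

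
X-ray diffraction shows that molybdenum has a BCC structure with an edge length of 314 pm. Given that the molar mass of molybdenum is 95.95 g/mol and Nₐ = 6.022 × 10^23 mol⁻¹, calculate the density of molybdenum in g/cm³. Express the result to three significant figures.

A BCC unit cell contains Z = 2 atoms.
Cell volume: a³ = (314 pm)³ = (3.140 × 10^-8 cm)³ = 3.096 × 10^-23 cm³.
ρ = Z·M/(N_A·a³) = 2 × 95.95 / (6.022 × 10²³ × 3.096 × 10^-23) = 10.29 g/cm³.

10.3 g/cm³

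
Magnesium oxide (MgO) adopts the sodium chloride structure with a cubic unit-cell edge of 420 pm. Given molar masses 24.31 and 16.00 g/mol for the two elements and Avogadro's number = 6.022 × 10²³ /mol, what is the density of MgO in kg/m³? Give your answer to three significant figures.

3610 kg/m³

The sodium chloride structure contains Z = 4 formula units per cell; M(MgO) = 24.31 + 16.00 = 40.31 g/mol.
a³ = (4.200 × 10^-8 cm)³ = 7.409 × 10^-23 cm³.
ρ = 4 × 40.31 / (6.022 × 10²³ × 7.409 × 10^-23) = 3.614 g/cm³ = 3610 kg/m³.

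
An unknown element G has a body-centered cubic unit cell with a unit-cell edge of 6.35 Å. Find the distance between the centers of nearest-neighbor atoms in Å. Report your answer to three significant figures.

In a BCC structure, atoms touch along the body diagonal, so √3·a = 4r; the nearest-neighbor distance equals 2r = 0.8660·a.
d = 0.8660 × 6.35 = 5.50 Å.

5.50 Å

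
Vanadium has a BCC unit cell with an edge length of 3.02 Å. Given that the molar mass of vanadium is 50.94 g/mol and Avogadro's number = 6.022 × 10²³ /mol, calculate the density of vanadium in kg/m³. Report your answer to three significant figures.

6140 kg/m³

A BCC unit cell contains Z = 2 atoms.
Cell volume: a³ = (3.02 Å)³ = (3.020 × 10^-8 cm)³ = 2.754 × 10^-23 cm³.
ρ = Z·M/(N_A·a³) = 2 × 50.94 / (6.022 × 10²³ × 2.754 × 10^-23) = 6.142 g/cm³ = 6140 kg/m³.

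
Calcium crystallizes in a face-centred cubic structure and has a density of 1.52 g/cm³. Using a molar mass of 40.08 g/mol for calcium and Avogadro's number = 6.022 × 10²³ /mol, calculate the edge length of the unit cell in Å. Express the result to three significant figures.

5.60 Å

With Z = 4 atoms per FCC cell, a³ = Z·M/(N_A·ρ) = 4 × 40.08 / (6.022 × 10²³ × 1.520 g/cm³) = 1.751 × 10^-22 cm³.
a = (1.751 × 10^-22)^(1/3) = 5.595 × 10^-8 cm = 5.60 Å.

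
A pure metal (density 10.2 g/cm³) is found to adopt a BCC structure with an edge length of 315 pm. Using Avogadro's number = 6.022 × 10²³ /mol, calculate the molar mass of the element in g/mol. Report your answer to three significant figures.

A BCC cell has Z = 2 atoms; a = 3.150 × 10^-8 cm.
M = ρ·N_A·a³/Z = 10.2 × 6.022 × 10²³ × 3.126 × 10^-23 / 2 = 96.0 g/mol.

96.0 g/mol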